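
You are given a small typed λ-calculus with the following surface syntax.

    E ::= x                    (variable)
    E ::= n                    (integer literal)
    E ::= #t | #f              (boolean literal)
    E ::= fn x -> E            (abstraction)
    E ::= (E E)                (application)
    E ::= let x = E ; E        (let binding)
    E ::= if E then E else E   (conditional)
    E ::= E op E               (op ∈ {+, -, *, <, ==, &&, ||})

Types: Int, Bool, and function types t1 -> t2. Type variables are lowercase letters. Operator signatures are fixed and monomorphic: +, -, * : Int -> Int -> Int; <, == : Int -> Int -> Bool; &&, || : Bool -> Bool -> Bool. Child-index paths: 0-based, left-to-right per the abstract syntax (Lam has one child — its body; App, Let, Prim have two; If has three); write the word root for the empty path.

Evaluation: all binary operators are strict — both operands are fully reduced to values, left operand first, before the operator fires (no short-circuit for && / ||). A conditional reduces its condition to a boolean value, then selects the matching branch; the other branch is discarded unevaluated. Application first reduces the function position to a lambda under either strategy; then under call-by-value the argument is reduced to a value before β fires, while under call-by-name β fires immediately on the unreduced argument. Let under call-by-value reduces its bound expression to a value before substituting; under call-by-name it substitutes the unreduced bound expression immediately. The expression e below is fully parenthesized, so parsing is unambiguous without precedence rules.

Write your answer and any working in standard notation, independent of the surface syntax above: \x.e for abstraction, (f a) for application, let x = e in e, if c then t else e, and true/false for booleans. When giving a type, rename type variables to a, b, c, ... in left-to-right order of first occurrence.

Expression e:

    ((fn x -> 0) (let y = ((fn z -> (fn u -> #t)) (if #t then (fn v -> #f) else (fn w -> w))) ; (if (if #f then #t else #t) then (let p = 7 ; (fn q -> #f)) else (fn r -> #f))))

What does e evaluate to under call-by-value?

Answer: 0

Trace:
step 0: ((\x.0) (let y = ((\z.(\u.true)) (if true then (\v.false) else (\w.w))) in (if (if false then true else true) then (let p = 7 in (\q.false)) else (\r.false))))
step 1: [if@1.0.1] ((\x.0) (let y = ((\z.(\u.true)) (\v.false)) in (if (if false then true else true) then (let p = 7 in (\q.false)) else (\r.false))))
step 2: [beta@1.0] ((\x.0) (let y = (\u.true) in (if (if false then true else true) then (let p = 7 in (\q.false)) else (\r.false))))
step 3: [let@1] ((\x.0) (if (if false then true else true) then (let p = 7 in (\q.false)) else (\r.false)))
step 4: [if@1.0] ((\x.0) (if true then (let p = 7 in (\q.false)) else (\r.false)))
step 5: [if@1] ((\x.0) (let p = 7 in (\q.false)))
step 6: [let@1] ((\x.0) (\q.false))
step 7: [beta@root] 0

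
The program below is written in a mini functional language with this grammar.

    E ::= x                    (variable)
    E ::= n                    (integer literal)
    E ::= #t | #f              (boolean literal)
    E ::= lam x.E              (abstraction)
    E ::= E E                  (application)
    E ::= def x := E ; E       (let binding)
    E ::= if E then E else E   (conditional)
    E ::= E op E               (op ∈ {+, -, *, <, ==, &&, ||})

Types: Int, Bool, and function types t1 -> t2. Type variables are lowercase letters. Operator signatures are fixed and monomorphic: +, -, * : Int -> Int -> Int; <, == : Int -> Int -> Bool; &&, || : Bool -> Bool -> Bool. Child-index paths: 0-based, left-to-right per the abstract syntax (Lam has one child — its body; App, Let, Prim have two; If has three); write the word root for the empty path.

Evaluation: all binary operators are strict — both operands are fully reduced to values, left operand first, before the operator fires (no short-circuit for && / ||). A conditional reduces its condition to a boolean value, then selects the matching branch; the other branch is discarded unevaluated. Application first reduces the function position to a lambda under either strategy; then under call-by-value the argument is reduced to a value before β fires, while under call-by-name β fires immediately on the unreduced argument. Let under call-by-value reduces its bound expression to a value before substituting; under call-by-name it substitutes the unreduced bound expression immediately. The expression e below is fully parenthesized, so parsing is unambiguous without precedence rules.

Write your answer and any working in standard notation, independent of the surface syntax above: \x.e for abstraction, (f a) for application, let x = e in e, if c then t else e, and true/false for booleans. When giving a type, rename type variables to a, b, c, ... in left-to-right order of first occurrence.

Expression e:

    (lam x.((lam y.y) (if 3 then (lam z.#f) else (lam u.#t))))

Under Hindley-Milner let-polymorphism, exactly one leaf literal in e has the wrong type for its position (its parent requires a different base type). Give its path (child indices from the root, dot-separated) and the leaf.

Answer: 0.1.0 : 3

Derivation:
y : b
\y._ : b -> b
  unify Int ~ Bool
  FAIL: mismatch Int ~ Bool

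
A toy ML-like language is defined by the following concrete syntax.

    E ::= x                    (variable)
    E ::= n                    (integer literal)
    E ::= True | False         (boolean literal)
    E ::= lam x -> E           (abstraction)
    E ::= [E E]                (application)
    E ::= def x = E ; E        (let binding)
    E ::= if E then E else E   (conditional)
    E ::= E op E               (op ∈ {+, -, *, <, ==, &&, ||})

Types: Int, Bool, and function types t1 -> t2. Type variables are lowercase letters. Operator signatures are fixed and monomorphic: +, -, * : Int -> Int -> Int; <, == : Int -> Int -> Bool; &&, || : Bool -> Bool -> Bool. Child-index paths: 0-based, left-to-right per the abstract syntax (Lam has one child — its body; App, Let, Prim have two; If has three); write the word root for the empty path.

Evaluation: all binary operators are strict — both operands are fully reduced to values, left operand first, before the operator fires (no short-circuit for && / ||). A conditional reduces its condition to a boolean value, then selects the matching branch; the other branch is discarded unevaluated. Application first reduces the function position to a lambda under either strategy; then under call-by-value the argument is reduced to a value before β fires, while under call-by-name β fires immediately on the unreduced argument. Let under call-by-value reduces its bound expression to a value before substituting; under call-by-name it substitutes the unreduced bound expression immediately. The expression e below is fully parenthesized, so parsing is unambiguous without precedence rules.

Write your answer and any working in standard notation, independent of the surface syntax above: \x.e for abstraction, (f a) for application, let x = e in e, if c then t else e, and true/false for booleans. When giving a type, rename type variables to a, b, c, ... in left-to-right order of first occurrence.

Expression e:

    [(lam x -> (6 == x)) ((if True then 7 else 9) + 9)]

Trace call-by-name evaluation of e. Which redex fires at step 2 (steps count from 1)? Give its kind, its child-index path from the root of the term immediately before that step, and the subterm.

Answer: if at 1.0 : (if true then 7 else 9)

Trace:
step 0: ((\x.(6 == x)) ((if true then 7 else 9) + 9))
step 1: [beta@root] (6 == ((if true then 7 else 9) + 9))
step 2: [if@1.0] (6 == (7 + 9))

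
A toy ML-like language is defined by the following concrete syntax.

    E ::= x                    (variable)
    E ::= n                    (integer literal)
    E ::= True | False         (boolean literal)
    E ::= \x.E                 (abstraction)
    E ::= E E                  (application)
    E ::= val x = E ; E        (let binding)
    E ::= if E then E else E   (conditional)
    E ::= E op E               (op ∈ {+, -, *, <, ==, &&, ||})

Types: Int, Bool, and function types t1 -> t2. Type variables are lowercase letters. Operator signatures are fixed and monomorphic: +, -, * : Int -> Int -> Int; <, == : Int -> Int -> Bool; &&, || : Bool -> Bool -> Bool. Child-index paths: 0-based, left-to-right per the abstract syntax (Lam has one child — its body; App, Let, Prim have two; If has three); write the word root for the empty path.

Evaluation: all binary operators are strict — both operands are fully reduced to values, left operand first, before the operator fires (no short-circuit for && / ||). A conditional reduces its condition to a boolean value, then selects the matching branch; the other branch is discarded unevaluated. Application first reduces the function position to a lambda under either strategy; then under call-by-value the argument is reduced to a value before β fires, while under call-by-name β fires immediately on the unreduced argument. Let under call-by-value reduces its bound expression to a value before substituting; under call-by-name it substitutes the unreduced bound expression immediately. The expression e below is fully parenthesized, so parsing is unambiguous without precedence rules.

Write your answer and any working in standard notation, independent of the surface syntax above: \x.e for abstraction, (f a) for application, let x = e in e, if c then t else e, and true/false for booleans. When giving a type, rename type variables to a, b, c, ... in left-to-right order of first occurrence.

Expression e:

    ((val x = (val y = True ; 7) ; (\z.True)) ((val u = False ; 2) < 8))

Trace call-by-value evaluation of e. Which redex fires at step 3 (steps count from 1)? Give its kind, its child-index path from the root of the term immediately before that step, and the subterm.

Answer: let at 1.0 : (let u = false in 2)

Working:
step 0: ((let x = (let y = true in 7) in (\z.true)) ((let u = false in 2) < 8))
step 1: [let@0.0] ((let x = 7 in (\z.true)) ((let u = false in 2) < 8))
step 2: [let@0] ((\z.true) ((let u = false in 2) < 8))
step 3: [let@1.0] ((\z.true) (2 < 8))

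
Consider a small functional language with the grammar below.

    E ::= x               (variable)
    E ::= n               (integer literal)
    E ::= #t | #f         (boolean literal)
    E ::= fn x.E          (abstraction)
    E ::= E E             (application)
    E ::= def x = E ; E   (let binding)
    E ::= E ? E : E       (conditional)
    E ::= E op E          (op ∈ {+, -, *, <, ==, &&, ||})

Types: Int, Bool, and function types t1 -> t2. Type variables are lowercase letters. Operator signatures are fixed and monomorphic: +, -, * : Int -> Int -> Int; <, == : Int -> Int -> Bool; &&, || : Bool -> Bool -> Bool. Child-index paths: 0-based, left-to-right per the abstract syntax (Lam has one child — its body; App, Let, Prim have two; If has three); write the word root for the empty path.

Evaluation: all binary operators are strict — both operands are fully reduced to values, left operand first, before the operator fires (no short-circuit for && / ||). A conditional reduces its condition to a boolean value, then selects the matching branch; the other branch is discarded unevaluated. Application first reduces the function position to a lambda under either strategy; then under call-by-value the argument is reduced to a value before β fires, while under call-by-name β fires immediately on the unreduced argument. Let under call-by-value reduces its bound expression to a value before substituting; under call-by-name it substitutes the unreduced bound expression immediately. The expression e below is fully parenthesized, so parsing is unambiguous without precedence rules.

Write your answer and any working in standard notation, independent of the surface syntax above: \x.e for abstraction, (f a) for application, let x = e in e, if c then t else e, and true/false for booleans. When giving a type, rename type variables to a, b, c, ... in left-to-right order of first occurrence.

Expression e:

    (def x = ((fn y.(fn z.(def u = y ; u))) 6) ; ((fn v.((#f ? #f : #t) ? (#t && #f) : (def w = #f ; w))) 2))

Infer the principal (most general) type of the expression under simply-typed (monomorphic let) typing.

Answer: Bool

Derivation:
y : a
let u : a
u : a
\z._ : b -> a
\y._ : a -> b -> a
  unify a -> b -> a ~ Int -> c
  unify a ~ Int
  unify b -> Int ~ c
_ _ : b -> Int
let x : b -> Int
  unify Bool ~ Bool
  unify Bool ~ Bool
  unify Bool ~ Bool
  unify Bool ~ Bool
  unify Bool ~ Bool
let w : Bool
w : Bool
  unify Bool ~ Bool
\v._ : d -> Bool
  unify d -> Bool ~ Int -> e
  unify d ~ Int
  unify Bool ~ e
_ _ : Bool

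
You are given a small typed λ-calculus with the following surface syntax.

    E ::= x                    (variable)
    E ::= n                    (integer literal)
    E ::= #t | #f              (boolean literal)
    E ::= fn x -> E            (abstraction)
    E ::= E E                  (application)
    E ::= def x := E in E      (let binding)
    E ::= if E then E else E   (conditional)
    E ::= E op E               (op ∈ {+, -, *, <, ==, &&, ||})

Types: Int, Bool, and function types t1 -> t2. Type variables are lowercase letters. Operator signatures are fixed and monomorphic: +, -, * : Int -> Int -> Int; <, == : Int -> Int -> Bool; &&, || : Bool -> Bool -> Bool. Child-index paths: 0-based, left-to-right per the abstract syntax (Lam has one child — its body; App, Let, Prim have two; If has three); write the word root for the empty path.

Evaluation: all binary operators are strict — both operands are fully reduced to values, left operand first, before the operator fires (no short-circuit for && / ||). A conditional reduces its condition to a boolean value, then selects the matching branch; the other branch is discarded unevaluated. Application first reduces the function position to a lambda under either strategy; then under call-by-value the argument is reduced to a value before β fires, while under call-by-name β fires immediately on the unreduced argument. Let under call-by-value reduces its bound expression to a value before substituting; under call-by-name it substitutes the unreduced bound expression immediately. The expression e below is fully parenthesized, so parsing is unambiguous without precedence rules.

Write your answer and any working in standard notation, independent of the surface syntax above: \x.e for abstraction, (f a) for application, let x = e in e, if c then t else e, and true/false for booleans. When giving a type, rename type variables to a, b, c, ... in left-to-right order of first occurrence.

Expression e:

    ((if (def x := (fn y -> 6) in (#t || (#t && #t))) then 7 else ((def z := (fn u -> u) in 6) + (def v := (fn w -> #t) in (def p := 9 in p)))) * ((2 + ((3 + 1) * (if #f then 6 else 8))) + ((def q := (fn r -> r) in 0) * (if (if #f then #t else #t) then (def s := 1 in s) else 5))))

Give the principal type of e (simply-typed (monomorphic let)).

Answer: Int

Trace:
\y._ : a -> Int
let x : a -> Int
  unify Bool ~ Bool
  unify Bool ~ Bool
  unify Bool ~ Bool
  unify Bool ~ Bool
  unify Bool ~ Bool
u : b
\u._ : b -> b
let z : b -> b
  unify Int ~ Int
\w._ : c -> Bool
let v : c -> Bool
let p : Int
p : Int
  unify Int ~ Int
  unify Int ~ Int
  unify Int ~ Int
  unify Int ~ Int
  unify Int ~ Int
  unify Int ~ Int
  unify Int ~ Int
  unify Bool ~ Bool
  unify Int ~ Int
  unify Int ~ Int
  unify Int ~ Int
  unify Int ~ Int
r : d
\r._ : d -> d
let q : d -> d
  unify Int ~ Int
  unify Bool ~ Bool
  unify Bool ~ Bool
  unify Bool ~ Bool
let s : Int
s : Int
  unify Int ~ Int
  unify Int ~ Int
  unify Int ~ Int
  unify Int ~ Int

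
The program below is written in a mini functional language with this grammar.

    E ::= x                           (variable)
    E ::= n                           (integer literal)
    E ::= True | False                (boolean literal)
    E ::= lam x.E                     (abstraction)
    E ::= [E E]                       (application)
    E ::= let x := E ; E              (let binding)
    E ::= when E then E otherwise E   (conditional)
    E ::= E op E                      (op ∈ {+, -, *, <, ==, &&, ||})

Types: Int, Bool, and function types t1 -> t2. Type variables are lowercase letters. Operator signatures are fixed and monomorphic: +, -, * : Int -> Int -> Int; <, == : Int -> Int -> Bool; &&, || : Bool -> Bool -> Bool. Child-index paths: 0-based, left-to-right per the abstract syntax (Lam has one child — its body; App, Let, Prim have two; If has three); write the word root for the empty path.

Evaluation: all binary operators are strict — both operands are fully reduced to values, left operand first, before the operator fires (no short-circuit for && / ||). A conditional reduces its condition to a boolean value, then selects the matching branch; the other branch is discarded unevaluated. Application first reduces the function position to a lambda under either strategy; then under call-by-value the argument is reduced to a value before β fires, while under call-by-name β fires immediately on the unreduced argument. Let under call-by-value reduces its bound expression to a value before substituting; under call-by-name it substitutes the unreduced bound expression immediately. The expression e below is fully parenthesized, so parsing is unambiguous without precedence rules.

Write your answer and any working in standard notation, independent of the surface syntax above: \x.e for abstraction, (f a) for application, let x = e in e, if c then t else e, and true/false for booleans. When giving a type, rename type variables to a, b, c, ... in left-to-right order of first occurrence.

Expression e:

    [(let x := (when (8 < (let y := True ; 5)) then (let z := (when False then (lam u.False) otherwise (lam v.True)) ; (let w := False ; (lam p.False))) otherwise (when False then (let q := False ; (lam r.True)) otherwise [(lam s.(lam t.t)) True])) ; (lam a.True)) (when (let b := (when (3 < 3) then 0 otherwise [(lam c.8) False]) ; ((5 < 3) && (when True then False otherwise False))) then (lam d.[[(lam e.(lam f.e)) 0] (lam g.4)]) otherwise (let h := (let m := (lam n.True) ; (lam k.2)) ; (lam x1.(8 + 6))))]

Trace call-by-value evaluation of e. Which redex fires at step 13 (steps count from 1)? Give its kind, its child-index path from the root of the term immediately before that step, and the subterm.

Derivation:
step 0: ((let x = (if (8 < (let y = true in 5)) then (let z = (if false then (\u.false) else (\v.true)) in (let w = false in (\p.false))) else (if false then (let q = false in (\r.true)) else ((\s.(\t.t)) true))) in (\a.true)) (if (let b = (if (3 < 3) then 0 else ((\c.8) false)) in ((5 < 3) && (if true then false else false))) then (\d.(((\e.(\f.e)) 0) (\g.4))) else (let h = (let m = (\n.true) in (\k.2)) in (\x1.(8 + 6)))))
step 1: [let@0.0.0.1] ((let x = (if (8 < 5) then (let z = (if false then (\u.false) else (\v.true)) in (let w = false in (\p.false))) else (if false then (let q = false in (\r.true)) else ((\s.(\t.t)) true))) in (\a.true)) (if (let b = (if (3 < 3) then 0 else ((\c.8) false)) in ((5 < 3) && (if true then false else false))) then (\d.(((\e.(\f.e)) 0) (\g.4))) else (let h = (let m = (\n.true) in (\k.2)) in (\x1.(8 + 6)))))
step 2: [delta@0.0.0] ((let x = (if false then (let z = (if false then (\u.false) else (\v.true)) in (let w = false in (\p.false))) else (if false then (let q = false in (\r.true)) else ((\s.(\t.t)) true))) in (\a.true)) (if (let b = (if (3 < 3) then 0 else ((\c.8) false)) in ((5 < 3) && (if true then false else false))) then (\d.(((\e.(\f.e)) 0) (\g.4))) else (let h = (let m = (\n.true) in (\k.2)) in (\x1.(8 + 6)))))
step 3: [if@0.0] ((let x = (if false then (let q = false in (\r.true)) else ((\s.(\t.t)) true)) in (\a.true)) (if (let b = (if (3 < 3) then 0 else ((\c.8) false)) in ((5 < 3) && (if true then false else false))) then (\d.(((\e.(\f.e)) 0) (\g.4))) else (let h = (let m = (\n.true) in (\k.2)) in (\x1.(8 + 6)))))
step 4: [if@0.0] ((let x = ((\s.(\t.t)) true) in (\a.true)) (if (let b = (if (3 < 3) then 0 else ((\c.8) false)) in ((5 < 3) && (if true then false else false))) then (\d.(((\e.(\f.e)) 0) (\g.4))) else (let h = (let m = (\n.true) in (\k.2)) in (\x1.(8 + 6)))))
step 5: [beta@0.0] ((let x = (\t.t) in (\a.true)) (if (let b = (if (3 < 3) then 0 else ((\c.8) false)) in ((5 < 3) && (if true then false else false))) then (\d.(((\e.(\f.e)) 0) (\g.4))) else (let h = (let m = (\n.true) in (\k.2)) in (\x1.(8 + 6)))))
step 6: [let@0] ((\a.true) (if (let b = (if (3 < 3) then 0 else ((\c.8) false)) in ((5 < 3) && (if true then false else false))) then (\d.(((\e.(\f.e)) 0) (\g.4))) else (let h = (let m = (\n.true) in (\k.2)) in (\x1.(8 + 6)))))
step 7: [delta@1.0.0.0] ((\a.true) (if (let b = (if false then 0 else ((\c.8) false)) in ((5 < 3) && (if true then false else false))) then (\d.(((\e.(\f.e)) 0) (\g.4))) else (let h = (let m = (\n.true) in (\k.2)) in (\x1.(8 + 6)))))
step 8: [if@1.0.0] ((\a.true) (if (let b = ((\c.8) false) in ((5 < 3) && (if true then false else false))) then (\d.(((\e.(\f.e)) 0) (\g.4))) else (let h = (let m = (\n.true) in (\k.2)) in (\x1.(8 + 6)))))
step 9: [beta@1.0.0] ((\a.true) (if (let b = 8 in ((5 < 3) && (if true then false else false))) then (\d.(((\e.(\f.e)) 0) (\g.4))) else (let h = (let m = (\n.true) in (\k.2)) in (\x1.(8 + 6)))))
step 10: [let@1.0] ((\a.true) (if ((5 < 3) && (if true then false else false)) then (\d.(((\e.(\f.e)) 0) (\g.4))) else (let h = (let m = (\n.true) in (\k.2)) in (\x1.(8 + 6)))))
step 11: [delta@1.0.0] ((\a.true) (if (false && (if true then false else false)) then (\d.(((\e.(\f.e)) 0) (\g.4))) else (let h = (let m = (\n.true) in (\k.2)) in (\x1.(8 + 6)))))
step 12: [if@1.0.1] ((\a.true) (if (false && false) then (\d.(((\e.(\f.e)) 0) (\g.4))) else (let h = (let m = (\n.true) in (\k.2)) in (\x1.(8 + 6)))))
step 13: [delta@1.0] ((\a.true) (if false then (\d.(((\e.(\f.e)) 0) (\g.4))) else (let h = (let m = (\n.true) in (\k.2)) in (\x1.(8 + 6)))))

Answer: delta at 1.0 : (false && false)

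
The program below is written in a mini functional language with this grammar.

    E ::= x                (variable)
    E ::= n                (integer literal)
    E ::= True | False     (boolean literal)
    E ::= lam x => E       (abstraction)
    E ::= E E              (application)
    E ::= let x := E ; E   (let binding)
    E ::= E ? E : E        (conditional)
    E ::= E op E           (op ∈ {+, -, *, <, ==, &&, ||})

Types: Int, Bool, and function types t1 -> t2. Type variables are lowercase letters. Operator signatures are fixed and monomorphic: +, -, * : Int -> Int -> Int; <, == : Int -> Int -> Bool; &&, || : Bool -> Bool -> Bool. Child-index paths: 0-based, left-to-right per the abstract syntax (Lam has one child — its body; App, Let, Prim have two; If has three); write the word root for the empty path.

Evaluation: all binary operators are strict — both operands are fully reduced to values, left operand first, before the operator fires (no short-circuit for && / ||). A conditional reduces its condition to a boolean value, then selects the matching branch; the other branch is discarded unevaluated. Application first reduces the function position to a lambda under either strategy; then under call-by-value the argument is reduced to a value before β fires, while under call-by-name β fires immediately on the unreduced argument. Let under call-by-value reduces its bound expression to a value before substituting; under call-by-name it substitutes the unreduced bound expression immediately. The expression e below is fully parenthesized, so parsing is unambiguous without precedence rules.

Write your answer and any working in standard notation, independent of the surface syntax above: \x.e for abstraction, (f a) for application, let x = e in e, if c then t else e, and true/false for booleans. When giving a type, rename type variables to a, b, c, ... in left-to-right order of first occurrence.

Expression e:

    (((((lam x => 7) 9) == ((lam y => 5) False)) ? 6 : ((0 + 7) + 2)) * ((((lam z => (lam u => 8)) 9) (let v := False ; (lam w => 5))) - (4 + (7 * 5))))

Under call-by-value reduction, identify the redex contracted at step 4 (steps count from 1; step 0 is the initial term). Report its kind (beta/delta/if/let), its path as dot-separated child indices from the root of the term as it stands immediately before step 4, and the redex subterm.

Trace:
step 0: ((if (((\x.7) 9) == ((\y.5) false)) then 6 else ((0 + 7) + 2)) * ((((\z.(\u.8)) 9) (let v = false in (\w.5))) - (4 + (7 * 5))))
step 1: [beta@0.0.0] ((if (7 == ((\y.5) false)) then 6 else ((0 + 7) + 2)) * ((((\z.(\u.8)) 9) (let v = false in (\w.5))) - (4 + (7 * 5))))
step 2: [beta@0.0.1] ((if (7 == 5) then 6 else ((0 + 7) + 2)) * ((((\z.(\u.8)) 9) (let v = false in (\w.5))) - (4 + (7 * 5))))
step 3: [delta@0.0] ((if false then 6 else ((0 + 7) + 2)) * ((((\z.(\u.8)) 9) (let v = false in (\w.5))) - (4 + (7 * 5))))
step 4: [if@0] (((0 + 7) + 2) * ((((\z.(\u.8)) 9) (let v = false in (\w.5))) - (4 + (7 * 5))))

Answer: if at 0 : (if false then 6 else ((0 + 7) + 2))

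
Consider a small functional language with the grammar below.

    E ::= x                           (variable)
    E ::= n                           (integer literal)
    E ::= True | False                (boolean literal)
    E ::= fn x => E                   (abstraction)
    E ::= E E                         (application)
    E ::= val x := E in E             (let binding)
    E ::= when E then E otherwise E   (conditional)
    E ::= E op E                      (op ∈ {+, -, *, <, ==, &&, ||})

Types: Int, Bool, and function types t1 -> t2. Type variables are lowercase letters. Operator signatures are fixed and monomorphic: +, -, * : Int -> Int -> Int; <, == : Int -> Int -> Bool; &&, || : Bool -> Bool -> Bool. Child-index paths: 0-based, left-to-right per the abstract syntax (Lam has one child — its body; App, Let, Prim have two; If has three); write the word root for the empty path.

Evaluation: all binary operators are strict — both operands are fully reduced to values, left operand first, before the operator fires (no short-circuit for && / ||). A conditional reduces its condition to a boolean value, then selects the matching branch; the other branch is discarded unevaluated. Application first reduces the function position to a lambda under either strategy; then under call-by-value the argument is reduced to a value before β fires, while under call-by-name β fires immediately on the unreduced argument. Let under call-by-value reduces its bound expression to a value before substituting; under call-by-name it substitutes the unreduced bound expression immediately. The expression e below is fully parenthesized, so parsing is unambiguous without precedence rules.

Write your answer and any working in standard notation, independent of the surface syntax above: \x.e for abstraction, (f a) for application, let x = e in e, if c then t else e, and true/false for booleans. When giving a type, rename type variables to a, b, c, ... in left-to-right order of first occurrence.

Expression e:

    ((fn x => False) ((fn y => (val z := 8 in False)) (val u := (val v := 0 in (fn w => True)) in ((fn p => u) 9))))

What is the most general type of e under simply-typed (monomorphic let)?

Trace:
\x._ : a -> Bool
let z : Int
\y._ : b -> Bool
let v : Int
\w._ : c -> Bool
let u : c -> Bool
u : c -> Bool
\p._ : d -> c -> Bool
  unify d -> c -> Bool ~ Int -> e
  unify d ~ Int
  unify c -> Bool ~ e
_ _ : c -> Bool
  unify b -> Bool ~ (c -> Bool) -> f
  unify b ~ c -> Bool
  unify Bool ~ f
_ _ : Bool
  unify a -> Bool ~ Bool -> g
  unify a ~ Bool
  unify Bool ~ g
_ _ : Bool

Answer: Bool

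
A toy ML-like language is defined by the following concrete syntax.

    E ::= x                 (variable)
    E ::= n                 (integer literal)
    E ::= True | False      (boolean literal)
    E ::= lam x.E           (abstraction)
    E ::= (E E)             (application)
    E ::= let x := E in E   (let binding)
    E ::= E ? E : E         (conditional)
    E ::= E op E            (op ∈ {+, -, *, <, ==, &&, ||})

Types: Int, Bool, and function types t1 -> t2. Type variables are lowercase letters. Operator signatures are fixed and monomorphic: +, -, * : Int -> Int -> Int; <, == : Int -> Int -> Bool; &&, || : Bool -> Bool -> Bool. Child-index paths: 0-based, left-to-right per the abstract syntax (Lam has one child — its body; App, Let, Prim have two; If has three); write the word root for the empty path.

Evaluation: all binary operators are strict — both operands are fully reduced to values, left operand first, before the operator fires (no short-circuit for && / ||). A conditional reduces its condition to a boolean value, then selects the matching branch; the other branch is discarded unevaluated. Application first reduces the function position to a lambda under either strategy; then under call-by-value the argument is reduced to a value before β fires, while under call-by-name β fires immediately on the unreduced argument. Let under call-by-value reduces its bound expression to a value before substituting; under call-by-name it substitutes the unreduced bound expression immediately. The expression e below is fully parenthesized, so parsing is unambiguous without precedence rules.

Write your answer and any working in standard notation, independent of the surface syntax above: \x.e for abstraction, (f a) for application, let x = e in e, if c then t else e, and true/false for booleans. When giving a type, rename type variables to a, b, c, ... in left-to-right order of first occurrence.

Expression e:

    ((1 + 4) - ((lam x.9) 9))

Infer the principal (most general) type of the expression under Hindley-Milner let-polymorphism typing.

Working:
  unify Int ~ Int
  unify Int ~ Int
  unify Int ~ Int
\x._ : a -> Int
  unify a -> Int ~ Int -> b
  unify a ~ Int
  unify Int ~ b
_ _ : Int
  unify Int ~ Int

Answer: Int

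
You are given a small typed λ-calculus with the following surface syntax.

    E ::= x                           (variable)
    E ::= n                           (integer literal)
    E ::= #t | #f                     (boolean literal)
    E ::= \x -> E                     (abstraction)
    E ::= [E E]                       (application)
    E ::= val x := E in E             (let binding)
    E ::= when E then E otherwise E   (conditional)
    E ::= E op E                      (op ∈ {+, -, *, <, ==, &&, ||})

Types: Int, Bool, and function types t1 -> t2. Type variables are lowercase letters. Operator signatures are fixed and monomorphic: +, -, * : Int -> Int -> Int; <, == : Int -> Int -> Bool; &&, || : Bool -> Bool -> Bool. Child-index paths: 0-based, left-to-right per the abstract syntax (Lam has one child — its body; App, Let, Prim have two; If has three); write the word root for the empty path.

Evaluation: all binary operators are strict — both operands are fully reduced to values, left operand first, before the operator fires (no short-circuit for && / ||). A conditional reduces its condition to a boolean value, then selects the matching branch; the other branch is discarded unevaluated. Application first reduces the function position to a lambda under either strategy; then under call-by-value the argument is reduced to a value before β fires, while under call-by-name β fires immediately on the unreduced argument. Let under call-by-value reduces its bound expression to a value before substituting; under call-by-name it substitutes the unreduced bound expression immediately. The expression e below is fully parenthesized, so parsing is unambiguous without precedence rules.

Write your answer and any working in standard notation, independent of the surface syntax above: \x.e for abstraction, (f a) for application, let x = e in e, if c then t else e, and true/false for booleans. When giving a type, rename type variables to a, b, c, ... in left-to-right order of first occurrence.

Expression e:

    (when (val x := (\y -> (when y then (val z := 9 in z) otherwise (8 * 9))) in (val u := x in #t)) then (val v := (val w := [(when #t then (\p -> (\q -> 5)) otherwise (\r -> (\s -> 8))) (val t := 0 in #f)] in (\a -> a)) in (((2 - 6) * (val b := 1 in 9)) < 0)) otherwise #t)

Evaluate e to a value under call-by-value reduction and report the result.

Derivation:
step 0: (if (let x = (\y.(if y then (let z = 9 in z) else (8 * 9))) in (let u = x in true)) then (let v = (let w = ((if true then (\p.(\q.5)) else (\r.(\s.8))) (let t = 0 in false)) in (\a.a)) in (((2 - 6) * (let b = 1 in 9)) < 0)) else true)
step 1: [let@0] (if (let u = (\y.(if y then (let z = 9 in z) else (8 * 9))) in true) then (let v = (let w = ((if true then (\p.(\q.5)) else (\r.(\s.8))) (let t = 0 in false)) in (\a.a)) in (((2 - 6) * (let b = 1 in 9)) < 0)) else true)
step 2: [let@0] (if true then (let v = (let w = ((if true then (\p.(\q.5)) else (\r.(\s.8))) (let t = 0 in false)) in (\a.a)) in (((2 - 6) * (let b = 1 in 9)) < 0)) else true)
step 3: [if@root] (let v = (let w = ((if true then (\p.(\q.5)) else (\r.(\s.8))) (let t = 0 in false)) in (\a.a)) in (((2 - 6) * (let b = 1 in 9)) < 0))
step 4: [if@0.0.0] (let v = (let w = ((\p.(\q.5)) (let t = 0 in false)) in (\a.a)) in (((2 - 6) * (let b = 1 in 9)) < 0))
step 5: [let@0.0.1] (let v = (let w = ((\p.(\q.5)) false) in (\a.a)) in (((2 - 6) * (let b = 1 in 9)) < 0))
step 6: [beta@0.0] (let v = (let w = (\q.5) in (\a.a)) in (((2 - 6) * (let b = 1 in 9)) < 0))
step 7: [let@0] (let v = (\a.a) in (((2 - 6) * (let b = 1 in 9)) < 0))
step 8: [let@root] (((2 - 6) * (let b = 1 in 9)) < 0)
step 9: [delta@0.0] ((-4 * (let b = 1 in 9)) < 0)
step 10: [let@0.1] ((-4 * 9) < 0)
step 11: [delta@0] (-36 < 0)
step 12: [delta@root] true

Answer: true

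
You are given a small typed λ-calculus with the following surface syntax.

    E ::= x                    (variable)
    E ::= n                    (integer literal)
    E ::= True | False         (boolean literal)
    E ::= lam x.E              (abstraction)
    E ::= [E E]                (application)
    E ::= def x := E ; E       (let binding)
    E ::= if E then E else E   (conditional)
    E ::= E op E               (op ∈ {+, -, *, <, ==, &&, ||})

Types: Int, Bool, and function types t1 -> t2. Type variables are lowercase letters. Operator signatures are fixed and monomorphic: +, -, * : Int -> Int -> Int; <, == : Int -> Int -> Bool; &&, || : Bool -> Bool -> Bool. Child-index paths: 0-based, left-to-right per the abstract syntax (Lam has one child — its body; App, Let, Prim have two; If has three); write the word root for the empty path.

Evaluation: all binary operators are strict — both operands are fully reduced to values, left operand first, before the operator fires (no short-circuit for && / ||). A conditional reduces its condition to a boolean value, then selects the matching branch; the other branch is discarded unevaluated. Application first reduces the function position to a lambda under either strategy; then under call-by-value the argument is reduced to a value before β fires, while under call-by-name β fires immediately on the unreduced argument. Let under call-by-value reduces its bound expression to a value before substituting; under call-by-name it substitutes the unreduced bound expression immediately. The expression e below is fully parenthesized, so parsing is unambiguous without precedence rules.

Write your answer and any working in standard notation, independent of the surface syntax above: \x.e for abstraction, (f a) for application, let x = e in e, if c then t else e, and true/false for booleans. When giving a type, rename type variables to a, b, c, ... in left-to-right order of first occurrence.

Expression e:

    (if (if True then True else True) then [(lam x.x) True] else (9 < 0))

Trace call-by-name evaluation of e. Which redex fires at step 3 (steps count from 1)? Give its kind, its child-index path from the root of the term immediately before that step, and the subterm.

Trace:
step 0: (if (if true then true else true) then ((\x.x) true) else (9 < 0))
step 1: [if@0] (if true then ((\x.x) true) else (9 < 0))
step 2: [if@root] ((\x.x) true)
step 3: [beta@root] true

Answer: beta at root : ((\x.x) true)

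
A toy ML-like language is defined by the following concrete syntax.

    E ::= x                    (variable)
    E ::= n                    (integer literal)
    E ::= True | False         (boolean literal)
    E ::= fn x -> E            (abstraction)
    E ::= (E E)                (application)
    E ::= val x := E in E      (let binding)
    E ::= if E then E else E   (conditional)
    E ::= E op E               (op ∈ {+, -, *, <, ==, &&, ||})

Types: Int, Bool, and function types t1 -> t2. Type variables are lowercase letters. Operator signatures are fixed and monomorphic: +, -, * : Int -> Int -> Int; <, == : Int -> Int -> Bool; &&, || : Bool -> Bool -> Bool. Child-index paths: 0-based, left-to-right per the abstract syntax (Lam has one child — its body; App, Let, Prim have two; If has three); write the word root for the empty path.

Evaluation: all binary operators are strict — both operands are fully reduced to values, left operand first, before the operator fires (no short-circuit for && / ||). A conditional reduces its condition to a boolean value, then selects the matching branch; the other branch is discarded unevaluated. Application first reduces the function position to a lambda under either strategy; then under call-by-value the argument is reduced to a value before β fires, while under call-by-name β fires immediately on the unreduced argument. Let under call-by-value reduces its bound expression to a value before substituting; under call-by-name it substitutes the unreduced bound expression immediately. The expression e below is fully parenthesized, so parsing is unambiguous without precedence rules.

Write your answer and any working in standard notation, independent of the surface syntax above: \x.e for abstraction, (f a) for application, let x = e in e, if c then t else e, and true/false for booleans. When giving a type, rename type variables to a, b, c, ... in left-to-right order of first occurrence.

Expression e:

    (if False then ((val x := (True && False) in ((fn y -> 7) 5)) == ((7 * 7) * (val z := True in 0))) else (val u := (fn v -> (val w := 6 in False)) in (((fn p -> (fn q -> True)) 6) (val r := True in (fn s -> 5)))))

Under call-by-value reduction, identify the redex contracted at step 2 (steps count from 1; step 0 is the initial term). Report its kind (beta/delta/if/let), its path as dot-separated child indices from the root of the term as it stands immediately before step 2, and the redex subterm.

Working:
step 0: (if false then ((let x = (true && false) in ((\y.7) 5)) == ((7 * 7) * (let z = true in 0))) else (let u = (\v.(let w = 6 in false)) in (((\p.(\q.true)) 6) (let r = true in (\s.5)))))
step 1: [if@root] (let u = (\v.(let w = 6 in false)) in (((\p.(\q.true)) 6) (let r = true in (\s.5))))
step 2: [let@root] (((\p.(\q.true)) 6) (let r = true in (\s.5)))

Answer: let at root : (let u = (\v.(let w = 6 in false)) in (((\p.(\q.true)) 6) (let r = true in (\s.5))))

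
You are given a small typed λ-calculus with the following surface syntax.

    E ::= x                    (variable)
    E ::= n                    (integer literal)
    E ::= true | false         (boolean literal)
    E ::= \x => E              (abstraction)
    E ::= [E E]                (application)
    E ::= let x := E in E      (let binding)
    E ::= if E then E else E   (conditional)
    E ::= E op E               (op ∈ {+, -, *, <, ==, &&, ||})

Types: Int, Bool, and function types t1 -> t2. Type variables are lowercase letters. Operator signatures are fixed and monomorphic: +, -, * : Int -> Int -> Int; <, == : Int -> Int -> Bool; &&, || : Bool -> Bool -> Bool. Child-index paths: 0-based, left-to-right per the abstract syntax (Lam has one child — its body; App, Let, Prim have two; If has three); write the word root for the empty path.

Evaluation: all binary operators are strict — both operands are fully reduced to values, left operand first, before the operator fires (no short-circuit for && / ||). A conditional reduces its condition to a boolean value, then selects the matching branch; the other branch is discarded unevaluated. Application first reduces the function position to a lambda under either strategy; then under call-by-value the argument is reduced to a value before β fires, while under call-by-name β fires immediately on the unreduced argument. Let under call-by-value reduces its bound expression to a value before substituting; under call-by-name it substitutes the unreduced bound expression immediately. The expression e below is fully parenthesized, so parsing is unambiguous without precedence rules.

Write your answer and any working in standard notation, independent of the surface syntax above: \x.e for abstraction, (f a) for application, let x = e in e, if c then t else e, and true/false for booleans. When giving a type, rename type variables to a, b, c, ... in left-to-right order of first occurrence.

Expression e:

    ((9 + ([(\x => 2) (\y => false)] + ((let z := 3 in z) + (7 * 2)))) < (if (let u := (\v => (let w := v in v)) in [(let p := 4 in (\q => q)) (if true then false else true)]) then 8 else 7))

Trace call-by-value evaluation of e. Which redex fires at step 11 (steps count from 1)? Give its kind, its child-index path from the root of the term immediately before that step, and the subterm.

Answer: if at 1 : (if false then 8 else 7)

Trace:
step 0: ((9 + (((\x.2) (\y.false)) + ((let z = 3 in z) + (7 * 2)))) < (if (let u = (\v.(let w = v in v)) in ((let p = 4 in (\q.q)) (if true then false else true))) then 8 else 7))
step 1: [beta@0.1.0] ((9 + (2 + ((let z = 3 in z) + (7 * 2)))) < (if (let u = (\v.(let w = v in v)) in ((let p = 4 in (\q.q)) (if true then false else true))) then 8 else 7))
step 2: [let@0.1.1.0] ((9 + (2 + (3 + (7 * 2)))) < (if (let u = (\v.(let w = v in v)) in ((let p = 4 in (\q.q)) (if true then false else true))) then 8 else 7))
step 3: [delta@0.1.1.1] ((9 + (2 + (3 + 14))) < (if (let u = (\v.(let w = v in v)) in ((let p = 4 in (\q.q)) (if true then false else true))) then 8 else 7))
step 4: [delta@0.1.1] ((9 + (2 + 17)) < (if (let u = (\v.(let w = v in v)) in ((let p = 4 in (\q.q)) (if true then false else true))) then 8 else 7))
step 5: [delta@0.1] ((9 + 19) < (if (let u = (\v.(let w = v in v)) in ((let p = 4 in (\q.q)) (if true then false else true))) then 8 else 7))
step 6: [delta@0] (28 < (if (let u = (\v.(let w = v in v)) in ((let p = 4 in (\q.q)) (if true then false else true))) then 8 else 7))
step 7: [let@1.0] (28 < (if ((let p = 4 in (\q.q)) (if true then false else true)) then 8 else 7))
step 8: [let@1.0.0] (28 < (if ((\q.q) (if true then false else true)) then 8 else 7))
step 9: [if@1.0.1] (28 < (if ((\q.q) false) then 8 else 7))
step 10: [beta@1.0] (28 < (if false then 8 else 7))
step 11: [if@1] (28 < 7)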